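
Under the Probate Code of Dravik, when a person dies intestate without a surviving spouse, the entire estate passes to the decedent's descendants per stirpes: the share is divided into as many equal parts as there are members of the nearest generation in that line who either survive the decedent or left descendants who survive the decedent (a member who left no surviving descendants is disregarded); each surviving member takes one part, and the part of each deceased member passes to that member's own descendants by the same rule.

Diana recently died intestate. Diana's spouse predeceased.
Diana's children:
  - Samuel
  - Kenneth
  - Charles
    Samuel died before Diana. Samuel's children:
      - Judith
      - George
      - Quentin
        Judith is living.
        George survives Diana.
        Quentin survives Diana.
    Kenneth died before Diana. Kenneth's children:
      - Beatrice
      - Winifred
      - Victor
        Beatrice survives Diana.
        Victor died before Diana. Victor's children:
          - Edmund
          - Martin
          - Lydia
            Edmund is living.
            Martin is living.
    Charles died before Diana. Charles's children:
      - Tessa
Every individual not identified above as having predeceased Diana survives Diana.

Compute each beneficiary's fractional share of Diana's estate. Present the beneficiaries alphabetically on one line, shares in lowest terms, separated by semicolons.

There is no surviving spouse, so the entire estate passes to Diana's descendants per stirpes.
The estate is divided into 3 equal shares of 1/3 among Samuel, Kenneth, Charles.
Samuel predeceased; the 1/3 allotted to Samuel's branch passes to Samuel's issue by representation.
The 1/3 is divided into 3 equal shares of 1/9 among Judith, George, Quentin.
Judith is living and takes 1/9.
George is living and takes 1/9.
Quentin is living and takes 1/9.
Kenneth predeceased; the 1/3 allotted to Kenneth's branch passes to Kenneth's issue by representation.
The 1/3 is divided into 3 equal shares of 1/9 among Beatrice, Winifred, Victor.
Beatrice is living and takes 1/9.
Winifred is living and takes 1/9.
Victor predeceased; the 1/9 allotted to Victor's branch passes to Victor's issue by representation.
The 1/9 is divided into 3 equal shares of 1/27 among Edmund, Martin, Lydia.
Edmund is living and takes 1/27.
Martin is living and takes 1/27.
Lydia is living and takes 1/27.
Charles predeceased; the 1/3 allotted to Charles's branch passes to Charles's issue by representation.
Tessa is the sole taker at this level and receives the full 1/3.

Beatrice 1/9; Edmund 1/27; George 1/9; Judith 1/9; Lydia 1/27; Martin 1/27; Quentin 1/9; Tessa 1/3; Winifred 1/9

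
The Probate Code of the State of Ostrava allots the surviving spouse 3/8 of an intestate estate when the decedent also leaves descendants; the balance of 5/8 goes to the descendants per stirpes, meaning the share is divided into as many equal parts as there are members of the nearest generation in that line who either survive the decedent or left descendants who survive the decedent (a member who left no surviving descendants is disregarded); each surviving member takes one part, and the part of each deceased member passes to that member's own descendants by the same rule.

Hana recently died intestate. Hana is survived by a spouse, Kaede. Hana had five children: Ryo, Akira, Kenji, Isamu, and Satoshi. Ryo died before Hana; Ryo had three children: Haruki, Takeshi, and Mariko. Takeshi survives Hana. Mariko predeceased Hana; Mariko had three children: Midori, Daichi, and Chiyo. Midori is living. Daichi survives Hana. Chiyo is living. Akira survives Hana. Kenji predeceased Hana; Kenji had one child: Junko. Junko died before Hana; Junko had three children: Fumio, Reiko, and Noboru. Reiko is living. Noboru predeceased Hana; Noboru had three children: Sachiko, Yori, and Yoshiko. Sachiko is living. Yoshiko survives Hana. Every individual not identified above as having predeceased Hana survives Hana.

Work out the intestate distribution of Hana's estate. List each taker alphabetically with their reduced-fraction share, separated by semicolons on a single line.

Kaede, as surviving spouse, takes 3/8.
The remaining 5/8 passes to Hana's descendants per stirpes.
The 5/8 is divided into 5 equal shares of 1/8 among Ryo, Akira, Kenji, Isamu, Satoshi.
Ryo predeceased; the 1/8 allotted to Ryo's branch passes to Ryo's issue by representation.
The 1/8 is divided into 3 equal shares of 1/24 among Haruki, Takeshi, Mariko.
Haruki is living and takes 1/24.
Takeshi is living and takes 1/24.
Mariko predeceased; the 1/24 allotted to Mariko's branch passes to Mariko's issue by representation.
The 1/24 is divided into 3 equal shares of 1/72 among Midori, Daichi, Chiyo.
Midori is living and takes 1/72.
Daichi is living and takes 1/72.
Chiyo is living and takes 1/72.
Akira is living and takes 1/8.
Kenji predeceased; the 1/8 allotted to Kenji's branch passes to Kenji's issue by representation.
Junko's line is the sole branch at this level, so the full 1/8 passes to Junko's issue by representation.
The 1/8 is divided into 3 equal shares of 1/24 among Fumio, Reiko, Noboru.
Fumio is living and takes 1/24.
Reiko is living and takes 1/24.
Noboru predeceased; the 1/24 allotted to Noboru's branch passes to Noboru's issue by representation.
The 1/24 is divided into 3 equal shares of 1/72 among Sachiko, Yori, Yoshiko.
Sachiko is living and takes 1/72.
Yori is living and takes 1/72.
Yoshiko is living and takes 1/72.
Isamu is living and takes 1/8.
Satoshi is living and takes 1/8.

Akira 1/8; Chiyo 1/72; Daichi 1/72; Fumio 1/24; Haruki 1/24; Isamu 1/8; Kaede 3/8; Midori 1/72; Reiko 1/24; Sachiko 1/72; Satoshi 1/8; Takeshi 1/24; Yori 1/72; Yoshiko 1/72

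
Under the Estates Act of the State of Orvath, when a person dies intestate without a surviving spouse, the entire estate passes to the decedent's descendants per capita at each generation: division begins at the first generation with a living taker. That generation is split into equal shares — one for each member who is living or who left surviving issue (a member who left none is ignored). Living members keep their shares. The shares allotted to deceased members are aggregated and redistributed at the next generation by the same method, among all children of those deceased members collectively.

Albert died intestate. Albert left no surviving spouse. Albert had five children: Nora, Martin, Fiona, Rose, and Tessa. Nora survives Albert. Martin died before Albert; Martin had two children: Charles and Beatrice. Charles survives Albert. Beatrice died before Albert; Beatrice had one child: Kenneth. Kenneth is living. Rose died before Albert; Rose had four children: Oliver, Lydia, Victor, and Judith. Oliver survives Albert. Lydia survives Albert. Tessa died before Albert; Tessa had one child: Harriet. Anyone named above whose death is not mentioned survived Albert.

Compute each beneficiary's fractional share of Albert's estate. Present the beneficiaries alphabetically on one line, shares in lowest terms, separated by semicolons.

Charles 3/35; Fiona 1/5; Harriet 3/35; Judith 3/35; Kenneth 3/35; Lydia 3/35; Nora 1/5; Oliver 3/35; Victor 3/35

There is no surviving spouse, so the entire estate passes to Albert's descendants per capita at each generation.
At generation 1 (Nora, Martin, Fiona, Rose, Tessa) there are 5 shares of (1)/5 = 1/5 each.
Living: Nora and Fiona — each takes 1/5.
Deceased: Martin, Rose, and Tessa. Their combined 3/5 is pooled and carried to generation 2.
At generation 2 (Charles, Beatrice, Oliver, Lydia, Victor, Judith, Harriet) there are 7 shares of (3/5)/7 = 3/35 each.
Living: Charles, Oliver, Lydia, Victor, Judith, and Harriet — each takes 3/35.
Deceased: Beatrice. That 3/35 share is carried to generation 3.
At generation 3 (Kenneth) there are 1 shares of (3/35)/1 = 3/35 each.
Living: Kenneth — each takes 3/35.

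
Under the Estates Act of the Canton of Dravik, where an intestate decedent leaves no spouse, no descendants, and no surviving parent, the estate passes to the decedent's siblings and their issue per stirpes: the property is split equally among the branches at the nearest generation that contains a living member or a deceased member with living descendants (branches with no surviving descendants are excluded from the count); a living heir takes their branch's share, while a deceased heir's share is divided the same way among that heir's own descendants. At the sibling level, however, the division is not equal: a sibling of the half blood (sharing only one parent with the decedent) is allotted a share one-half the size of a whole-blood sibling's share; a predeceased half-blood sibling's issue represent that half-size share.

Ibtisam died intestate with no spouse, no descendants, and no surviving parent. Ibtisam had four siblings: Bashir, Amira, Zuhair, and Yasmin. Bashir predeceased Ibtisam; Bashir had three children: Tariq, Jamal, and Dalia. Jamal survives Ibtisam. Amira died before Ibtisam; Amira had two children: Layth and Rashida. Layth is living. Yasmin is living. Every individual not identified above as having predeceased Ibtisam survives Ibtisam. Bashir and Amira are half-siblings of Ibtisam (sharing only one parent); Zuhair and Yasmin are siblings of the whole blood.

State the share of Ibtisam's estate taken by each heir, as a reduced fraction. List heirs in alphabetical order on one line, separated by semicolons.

Dalia 1/18; Jamal 1/18; Layth 1/12; Rashida 1/12; Tariq 1/18; Yasmin 1/3; Zuhair 1/3

No spouse, descendants, or parent survives, so the estate passes to Ibtisam's siblings per stirpes.
Half-blood siblings count for one-half the weight of whole-blood siblings at the initial division.
Dividing 1 in proportion to weights (total weight 3): Bashir (weight 1/2) → 1/6; Amira (weight 1/2) → 1/6; Zuhair (weight 1) → 1/3; Yasmin (weight 1) → 1/3.
Bashir predeceased; the 1/6 allotted to Bashir's branch passes to Bashir's issue by representation.
The 1/6 is divided into 3 equal shares of 1/18 among Tariq, Jamal, Dalia.
Tariq is living and takes 1/18.
Jamal is living and takes 1/18.
Dalia is living and takes 1/18.
Amira predeceased; the 1/6 allotted to Amira's branch passes to Amira's issue by representation.
The 1/6 is divided into 2 equal shares of 1/12 among Layth, Rashida.
Layth is living and takes 1/12.
Rashida is living and takes 1/12.
Zuhair is living and takes 1/3.
Yasmin is living and takes 1/3.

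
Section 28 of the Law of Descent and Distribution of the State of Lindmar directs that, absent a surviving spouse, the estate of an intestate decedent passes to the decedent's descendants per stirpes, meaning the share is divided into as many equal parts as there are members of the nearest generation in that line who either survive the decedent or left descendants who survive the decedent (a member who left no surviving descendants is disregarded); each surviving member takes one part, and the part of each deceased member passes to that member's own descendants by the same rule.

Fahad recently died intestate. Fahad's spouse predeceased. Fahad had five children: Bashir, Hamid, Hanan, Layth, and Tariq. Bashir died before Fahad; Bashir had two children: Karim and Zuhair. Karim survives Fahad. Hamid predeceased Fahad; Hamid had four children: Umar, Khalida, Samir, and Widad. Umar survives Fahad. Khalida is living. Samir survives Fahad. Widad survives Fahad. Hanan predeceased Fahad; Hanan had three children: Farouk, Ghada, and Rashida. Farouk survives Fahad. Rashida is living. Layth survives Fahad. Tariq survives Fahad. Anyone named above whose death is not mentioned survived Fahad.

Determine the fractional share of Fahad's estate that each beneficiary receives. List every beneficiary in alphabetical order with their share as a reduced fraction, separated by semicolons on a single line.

There is no surviving spouse, so the entire estate passes to Fahad's descendants per stirpes.
The estate is divided into 5 equal shares of 1/5 among Bashir, Hamid, Hanan, Layth, Tariq.
Bashir predeceased; the 1/5 allotted to Bashir's branch passes to Bashir's issue by representation.
The 1/5 is divided into 2 equal shares of 1/10 among Karim, Zuhair.
Karim is living and takes 1/10.
Zuhair is living and takes 1/10.
Hamid predeceased; the 1/5 allotted to Hamid's branch passes to Hamid's issue by representation.
The 1/5 is divided into 4 equal shares of 1/20 among Umar, Khalida, Samir, Widad.
Umar is living and takes 1/20.
Khalida is living and takes 1/20.
Samir is living and takes 1/20.
Widad is living and takes 1/20.
Hanan predeceased; the 1/5 allotted to Hanan's branch passes to Hanan's issue by representation.
The 1/5 is divided into 3 equal shares of 1/15 among Farouk, Ghada, Rashida.
Farouk is living and takes 1/15.
Ghada is living and takes 1/15.
Rashida is living and takes 1/15.
Layth is living and takes 1/5.
Tariq is living and takes 1/5.

Farouk 1/15; Ghada 1/15; Karim 1/10; Khalida 1/20; Layth 1/5; Rashida 1/15; Samir 1/20; Tariq 1/5; Umar 1/20; Widad 1/20; Zuhair 1/10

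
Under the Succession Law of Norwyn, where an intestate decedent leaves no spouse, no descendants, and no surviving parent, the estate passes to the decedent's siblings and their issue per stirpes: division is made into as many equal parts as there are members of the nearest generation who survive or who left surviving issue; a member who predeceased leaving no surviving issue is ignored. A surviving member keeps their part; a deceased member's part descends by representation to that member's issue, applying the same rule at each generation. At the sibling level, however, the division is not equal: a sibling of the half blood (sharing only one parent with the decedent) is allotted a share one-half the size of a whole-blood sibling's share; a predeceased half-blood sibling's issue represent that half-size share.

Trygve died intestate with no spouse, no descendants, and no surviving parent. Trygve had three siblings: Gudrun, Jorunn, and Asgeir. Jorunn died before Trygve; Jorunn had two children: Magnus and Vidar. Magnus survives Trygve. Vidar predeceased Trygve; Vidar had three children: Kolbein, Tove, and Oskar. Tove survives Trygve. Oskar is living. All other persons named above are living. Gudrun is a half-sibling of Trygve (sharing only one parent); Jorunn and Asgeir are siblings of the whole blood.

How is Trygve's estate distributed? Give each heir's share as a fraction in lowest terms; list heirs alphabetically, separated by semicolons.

Asgeir 2/5; Gudrun 1/5; Kolbein 1/15; Magnus 1/5; Oskar 1/15; Tove 1/15

No spouse, descendants, or parent survives, so the estate passes to Trygve's siblings per stirpes.
Half-blood siblings count for one-half the weight of whole-blood siblings at the initial division.
Dividing 1 in proportion to weights (total weight 5/2): Gudrun (weight 1/2) → 1/5; Jorunn (weight 1) → 2/5; Asgeir (weight 1) → 2/5.
Gudrun is living and takes 1/5.
Jorunn predeceased; the 2/5 allotted to Jorunn's branch passes to Jorunn's issue by representation.
The 2/5 is divided into 2 equal shares of 1/5 among Magnus, Vidar.
Magnus is living and takes 1/5.
Vidar predeceased; the 1/5 allotted to Vidar's branch passes to Vidar's issue by representation.
The 1/5 is divided into 3 equal shares of 1/15 among Kolbein, Tove, Oskar.
Kolbein is living and takes 1/15.
Tove is living and takes 1/15.
Oskar is living and takes 1/15.
Asgeir is living and takes 2/5.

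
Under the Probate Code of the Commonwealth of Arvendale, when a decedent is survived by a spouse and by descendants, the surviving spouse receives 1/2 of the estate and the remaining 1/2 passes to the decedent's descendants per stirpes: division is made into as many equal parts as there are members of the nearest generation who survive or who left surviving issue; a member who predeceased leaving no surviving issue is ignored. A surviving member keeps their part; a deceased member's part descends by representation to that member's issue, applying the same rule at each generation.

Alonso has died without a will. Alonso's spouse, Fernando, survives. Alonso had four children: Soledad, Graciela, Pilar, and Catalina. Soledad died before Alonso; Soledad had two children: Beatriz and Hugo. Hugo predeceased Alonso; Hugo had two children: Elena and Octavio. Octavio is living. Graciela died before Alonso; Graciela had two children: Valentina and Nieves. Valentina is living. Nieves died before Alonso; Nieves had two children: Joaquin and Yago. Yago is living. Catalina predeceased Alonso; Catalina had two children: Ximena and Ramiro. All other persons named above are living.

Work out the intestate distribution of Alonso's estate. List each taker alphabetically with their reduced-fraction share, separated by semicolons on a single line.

Fernando, as surviving spouse, takes 1/2.
The remaining 1/2 passes to Alonso's descendants per stirpes.
The 1/2 is divided into 4 equal shares of 1/8 among Soledad, Graciela, Pilar, Catalina.
Soledad predeceased; the 1/8 allotted to Soledad's branch passes to Soledad's issue by representation.
The 1/8 is divided into 2 equal shares of 1/16 among Beatriz, Hugo.
Beatriz is living and takes 1/16.
Hugo predeceased; the 1/16 allotted to Hugo's branch passes to Hugo's issue by representation.
The 1/16 is divided into 2 equal shares of 1/32 among Elena, Octavio.
Elena is living and takes 1/32.
Octavio is living and takes 1/32.
Graciela predeceased; the 1/8 allotted to Graciela's branch passes to Graciela's issue by representation.
The 1/8 is divided into 2 equal shares of 1/16 among Valentina, Nieves.
Valentina is living and takes 1/16.
Nieves predeceased; the 1/16 allotted to Nieves's branch passes to Nieves's issue by representation.
The 1/16 is divided into 2 equal shares of 1/32 among Joaquin, Yago.
Joaquin is living and takes 1/32.
Yago is living and takes 1/32.
Pilar is living and takes 1/8.
Catalina predeceased; the 1/8 allotted to Catalina's branch passes to Catalina's issue by representation.
The 1/8 is divided into 2 equal shares of 1/16 among Ximena, Ramiro.
Ximena is living and takes 1/16.
Ramiro is living and takes 1/16.

Beatriz 1/16; Elena 1/32; Fernando 1/2; Joaquin 1/32; Octavio 1/32; Pilar 1/8; Ramiro 1/16; Valentina 1/16; Ximena 1/16; Yago 1/32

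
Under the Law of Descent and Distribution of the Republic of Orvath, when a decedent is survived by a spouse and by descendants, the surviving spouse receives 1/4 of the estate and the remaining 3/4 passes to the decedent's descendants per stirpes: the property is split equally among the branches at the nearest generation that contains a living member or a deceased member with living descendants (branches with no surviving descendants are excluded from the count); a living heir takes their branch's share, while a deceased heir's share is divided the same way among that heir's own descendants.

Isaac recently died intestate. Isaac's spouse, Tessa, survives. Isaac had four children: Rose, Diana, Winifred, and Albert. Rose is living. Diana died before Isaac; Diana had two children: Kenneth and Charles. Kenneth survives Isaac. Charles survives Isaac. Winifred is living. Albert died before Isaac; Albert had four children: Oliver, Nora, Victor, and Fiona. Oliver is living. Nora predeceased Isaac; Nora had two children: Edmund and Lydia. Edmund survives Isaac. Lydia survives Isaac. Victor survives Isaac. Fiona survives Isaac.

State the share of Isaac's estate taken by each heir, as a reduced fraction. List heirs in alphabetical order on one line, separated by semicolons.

Charles 3/32; Edmund 3/128; Fiona 3/64; Kenneth 3/32; Lydia 3/128; Oliver 3/64; Rose 3/16; Tessa 1/4; Victor 3/64; Winifred 3/16

Tessa, as surviving spouse, takes 1/4.
The remaining 3/4 passes to Isaac's descendants per stirpes.
The 3/4 is divided into 4 equal shares of 3/16 among Rose, Diana, Winifred, Albert.
Rose is living and takes 3/16.
Diana predeceased; the 3/16 allotted to Diana's branch passes to Diana's issue by representation.
The 3/16 is divided into 2 equal shares of 3/32 among Kenneth, Charles.
Kenneth is living and takes 3/32.
Charles is living and takes 3/32.
Winifred is living and takes 3/16.
Albert predeceased; the 3/16 allotted to Albert's branch passes to Albert's issue by representation.
The 3/16 is divided into 4 equal shares of 3/64 among Oliver, Nora, Victor, Fiona.
Oliver is living and takes 3/64.
Nora predeceased; the 3/64 allotted to Nora's branch passes to Nora's issue by representation.
The 3/64 is divided into 2 equal shares of 3/128 among Edmund, Lydia.
Edmund is living and takes 3/128.
Lydia is living and takes 3/128.
Victor is living and takes 3/64.
Fiona is living and takes 3/64.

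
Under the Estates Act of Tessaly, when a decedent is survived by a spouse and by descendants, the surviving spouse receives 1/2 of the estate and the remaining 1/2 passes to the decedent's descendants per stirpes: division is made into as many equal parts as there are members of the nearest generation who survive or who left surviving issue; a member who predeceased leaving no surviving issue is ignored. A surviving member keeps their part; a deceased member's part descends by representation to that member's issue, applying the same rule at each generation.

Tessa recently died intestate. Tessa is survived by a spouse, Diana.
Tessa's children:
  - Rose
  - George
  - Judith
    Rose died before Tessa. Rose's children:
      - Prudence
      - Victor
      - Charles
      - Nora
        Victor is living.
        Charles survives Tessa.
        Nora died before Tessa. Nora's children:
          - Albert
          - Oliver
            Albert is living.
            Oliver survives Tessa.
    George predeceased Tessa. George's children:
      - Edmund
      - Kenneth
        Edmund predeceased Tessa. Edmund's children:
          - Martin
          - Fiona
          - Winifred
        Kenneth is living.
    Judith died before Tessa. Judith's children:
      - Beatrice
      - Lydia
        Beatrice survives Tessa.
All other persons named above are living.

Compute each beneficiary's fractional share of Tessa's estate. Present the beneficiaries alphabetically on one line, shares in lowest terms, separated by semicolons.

Diana, as surviving spouse, takes 1/2.
The remaining 1/2 passes to Tessa's descendants per stirpes.
The 1/2 is divided into 3 equal shares of 1/6 among Rose, George, Judith.
Rose predeceased; the 1/6 allotted to Rose's branch passes to Rose's issue by representation.
The 1/6 is divided into 4 equal shares of 1/24 among Prudence, Victor, Charles, Nora.
Prudence is living and takes 1/24.
Victor is living and takes 1/24.
Charles is living and takes 1/24.
Nora predeceased; the 1/24 allotted to Nora's branch passes to Nora's issue by representation.
The 1/24 is divided into 2 equal shares of 1/48 among Albert, Oliver.
Albert is living and takes 1/48.
Oliver is living and takes 1/48.
George predeceased; the 1/6 allotted to George's branch passes to George's issue by representation.
The 1/6 is divided into 2 equal shares of 1/12 among Edmund, Kenneth.
Edmund predeceased; the 1/12 allotted to Edmund's branch passes to Edmund's issue by representation.
The 1/12 is divided into 3 equal shares of 1/36 among Martin, Fiona, Winifred.
Martin is living and takes 1/36.
Fiona is living and takes 1/36.
Winifred is living and takes 1/36.
Kenneth is living and takes 1/12.
Judith predeceased; the 1/6 allotted to Judith's branch passes to Judith's issue by representation.
The 1/6 is divided into 2 equal shares of 1/12 among Beatrice, Lydia.
Beatrice is living and takes 1/12.
Lydia is living and takes 1/12.

Albert 1/48; Beatrice 1/12; Charles 1/24; Diana 1/2; Fiona 1/36; Kenneth 1/12; Lydia 1/12; Martin 1/36; Oliver 1/48; Prudence 1/24; Victor 1/24; Winifred 1/36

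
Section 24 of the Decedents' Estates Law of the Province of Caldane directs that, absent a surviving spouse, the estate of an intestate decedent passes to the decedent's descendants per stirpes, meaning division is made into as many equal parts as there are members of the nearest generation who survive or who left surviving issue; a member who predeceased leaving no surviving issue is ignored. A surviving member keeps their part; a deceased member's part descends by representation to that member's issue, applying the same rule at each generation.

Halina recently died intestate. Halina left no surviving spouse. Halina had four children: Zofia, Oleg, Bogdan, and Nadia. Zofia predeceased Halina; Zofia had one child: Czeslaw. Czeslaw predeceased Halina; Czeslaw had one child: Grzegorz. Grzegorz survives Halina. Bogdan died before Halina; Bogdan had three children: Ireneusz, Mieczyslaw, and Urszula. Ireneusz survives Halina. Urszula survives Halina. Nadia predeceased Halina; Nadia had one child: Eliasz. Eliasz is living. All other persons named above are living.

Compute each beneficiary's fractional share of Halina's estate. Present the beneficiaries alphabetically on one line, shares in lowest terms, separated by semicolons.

Eliasz 1/4; Grzegorz 1/4; Ireneusz 1/12; Mieczyslaw 1/12; Oleg 1/4; Urszula 1/12

There is no surviving spouse, so the entire estate passes to Halina's descendants per stirpes.
The estate is divided into 4 equal shares of 1/4 among Zofia, Oleg, Bogdan, Nadia.
Zofia predeceased; the 1/4 allotted to Zofia's branch passes to Zofia's issue by representation.
Czeslaw's line is the sole branch at this level, so the full 1/4 passes to Czeslaw's issue by representation.
Grzegorz is the sole taker at this level and receives the full 1/4.
Oleg is living and takes 1/4.
Bogdan predeceased; the 1/4 allotted to Bogdan's branch passes to Bogdan's issue by representation.
The 1/4 is divided into 3 equal shares of 1/12 among Ireneusz, Mieczyslaw, Urszula.
Ireneusz is living and takes 1/12.
Mieczyslaw is living and takes 1/12.
Urszula is living and takes 1/12.
Nadia predeceased; the 1/4 allotted to Nadia's branch passes to Nadia's issue by representation.
Eliasz is the sole taker at this level and receives the full 1/4.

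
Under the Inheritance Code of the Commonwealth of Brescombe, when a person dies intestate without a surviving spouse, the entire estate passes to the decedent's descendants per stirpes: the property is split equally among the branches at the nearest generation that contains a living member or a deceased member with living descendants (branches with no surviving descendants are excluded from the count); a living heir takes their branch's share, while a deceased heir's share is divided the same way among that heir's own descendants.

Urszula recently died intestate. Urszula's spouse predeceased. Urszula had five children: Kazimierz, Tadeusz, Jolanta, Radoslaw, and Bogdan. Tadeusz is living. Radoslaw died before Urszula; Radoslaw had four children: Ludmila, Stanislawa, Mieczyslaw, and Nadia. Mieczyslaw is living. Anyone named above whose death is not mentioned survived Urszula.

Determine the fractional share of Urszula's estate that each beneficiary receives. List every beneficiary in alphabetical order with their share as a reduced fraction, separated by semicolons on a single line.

There is no surviving spouse, so the entire estate passes to Urszula's descendants per stirpes.
The estate is divided into 5 equal shares of 1/5 among Kazimierz, Tadeusz, Jolanta, Radoslaw, Bogdan.
Kazimierz is living and takes 1/5.
Tadeusz is living and takes 1/5.
Jolanta is living and takes 1/5.
Radoslaw predeceased; the 1/5 allotted to Radoslaw's branch passes to Radoslaw's issue by representation.
The 1/5 is divided into 4 equal shares of 1/20 among Ludmila, Stanislawa, Mieczyslaw, Nadia.
Ludmila is living and takes 1/20.
Stanislawa is living and takes 1/20.
Mieczyslaw is living and takes 1/20.
Nadia is living and takes 1/20.
Bogdan is living and takes 1/5.

Bogdan 1/5; Jolanta 1/5; Kazimierz 1/5; Ludmila 1/20; Mieczyslaw 1/20; Nadia 1/20; Stanislawa 1/20; Tadeusz 1/5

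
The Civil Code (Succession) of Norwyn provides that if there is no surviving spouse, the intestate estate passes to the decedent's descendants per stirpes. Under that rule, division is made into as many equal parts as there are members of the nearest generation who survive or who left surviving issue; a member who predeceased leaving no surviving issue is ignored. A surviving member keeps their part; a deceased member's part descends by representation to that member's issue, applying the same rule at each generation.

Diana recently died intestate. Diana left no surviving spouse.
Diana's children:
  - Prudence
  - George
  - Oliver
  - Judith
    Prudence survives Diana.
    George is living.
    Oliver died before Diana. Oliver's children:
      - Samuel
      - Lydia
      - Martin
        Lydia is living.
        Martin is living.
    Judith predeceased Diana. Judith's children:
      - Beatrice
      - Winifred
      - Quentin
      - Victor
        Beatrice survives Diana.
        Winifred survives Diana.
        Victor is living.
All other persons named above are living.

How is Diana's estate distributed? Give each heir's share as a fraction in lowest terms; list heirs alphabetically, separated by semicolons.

Beatrice 1/16; George 1/4; Lydia 1/12; Martin 1/12; Prudence 1/4; Quentin 1/16; Samuel 1/12; Victor 1/16; Winifred 1/16

There is no surviving spouse, so the entire estate passes to Diana's descendants per stirpes.
The estate is divided into 4 equal shares of 1/4 among Prudence, George, Oliver, Judith.
Prudence is living and takes 1/4.
George is living and takes 1/4.
Oliver predeceased; the 1/4 allotted to Oliver's branch passes to Oliver's issue by representation.
The 1/4 is divided into 3 equal shares of 1/12 among Samuel, Lydia, Martin.
Samuel is living and takes 1/12.
Lydia is living and takes 1/12.
Martin is living and takes 1/12.
Judith predeceased; the 1/4 allotted to Judith's branch passes to Judith's issue by representation.
The 1/4 is divided into 4 equal shares of 1/16 among Beatrice, Winifred, Quentin, Victor.
Beatrice is living and takes 1/16.
Winifred is living and takes 1/16.
Quentin is living and takes 1/16.
Victor is living and takes 1/16.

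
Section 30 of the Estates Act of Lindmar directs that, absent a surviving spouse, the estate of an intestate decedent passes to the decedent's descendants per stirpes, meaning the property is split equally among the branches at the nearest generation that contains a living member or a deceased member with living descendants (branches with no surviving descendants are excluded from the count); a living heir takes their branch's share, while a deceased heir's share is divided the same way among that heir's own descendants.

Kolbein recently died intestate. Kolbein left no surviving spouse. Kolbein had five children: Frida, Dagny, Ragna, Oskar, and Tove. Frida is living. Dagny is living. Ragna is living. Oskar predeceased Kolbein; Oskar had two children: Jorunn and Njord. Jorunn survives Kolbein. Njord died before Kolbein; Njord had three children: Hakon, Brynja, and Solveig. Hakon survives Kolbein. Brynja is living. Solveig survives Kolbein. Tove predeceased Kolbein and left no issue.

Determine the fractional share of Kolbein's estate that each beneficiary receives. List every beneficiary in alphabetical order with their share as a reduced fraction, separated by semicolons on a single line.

There is no surviving spouse, so the entire estate passes to Kolbein's descendants per stirpes.
Tove left no surviving issue, so that branch lapses and is disregarded.
The estate is divided into 4 equal shares of 1/4 among Frida, Dagny, Ragna, Oskar.
Frida is living and takes 1/4.
Dagny is living and takes 1/4.
Ragna is living and takes 1/4.
Oskar predeceased; the 1/4 allotted to Oskar's branch passes to Oskar's issue by representation.
The 1/4 is divided into 2 equal shares of 1/8 among Jorunn, Njord.
Jorunn is living and takes 1/8.
Njord predeceased; the 1/8 allotted to Njord's branch passes to Njord's issue by representation.
The 1/8 is divided into 3 equal shares of 1/24 among Hakon, Brynja, Solveig.
Hakon is living and takes 1/24.
Brynja is living and takes 1/24.
Solveig is living and takes 1/24.

Brynja 1/24; Dagny 1/4; Frida 1/4; Hakon 1/24; Jorunn 1/8; Ragna 1/4; Solveig 1/24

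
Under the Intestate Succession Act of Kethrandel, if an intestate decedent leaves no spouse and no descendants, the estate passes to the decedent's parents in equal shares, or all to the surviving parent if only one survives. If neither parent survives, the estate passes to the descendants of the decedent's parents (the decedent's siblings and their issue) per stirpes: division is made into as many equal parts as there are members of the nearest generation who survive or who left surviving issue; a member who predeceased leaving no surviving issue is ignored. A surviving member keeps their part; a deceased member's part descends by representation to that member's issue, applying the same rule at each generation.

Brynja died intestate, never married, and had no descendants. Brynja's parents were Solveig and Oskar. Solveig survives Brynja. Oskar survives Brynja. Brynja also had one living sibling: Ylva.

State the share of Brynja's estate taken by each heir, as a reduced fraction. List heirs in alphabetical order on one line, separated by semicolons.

Both parents survive, so Solveig and Oskar each take 1/2. The siblings take nothing because a surviving parent has priority.

Oskar 1/2; Solveig 1/2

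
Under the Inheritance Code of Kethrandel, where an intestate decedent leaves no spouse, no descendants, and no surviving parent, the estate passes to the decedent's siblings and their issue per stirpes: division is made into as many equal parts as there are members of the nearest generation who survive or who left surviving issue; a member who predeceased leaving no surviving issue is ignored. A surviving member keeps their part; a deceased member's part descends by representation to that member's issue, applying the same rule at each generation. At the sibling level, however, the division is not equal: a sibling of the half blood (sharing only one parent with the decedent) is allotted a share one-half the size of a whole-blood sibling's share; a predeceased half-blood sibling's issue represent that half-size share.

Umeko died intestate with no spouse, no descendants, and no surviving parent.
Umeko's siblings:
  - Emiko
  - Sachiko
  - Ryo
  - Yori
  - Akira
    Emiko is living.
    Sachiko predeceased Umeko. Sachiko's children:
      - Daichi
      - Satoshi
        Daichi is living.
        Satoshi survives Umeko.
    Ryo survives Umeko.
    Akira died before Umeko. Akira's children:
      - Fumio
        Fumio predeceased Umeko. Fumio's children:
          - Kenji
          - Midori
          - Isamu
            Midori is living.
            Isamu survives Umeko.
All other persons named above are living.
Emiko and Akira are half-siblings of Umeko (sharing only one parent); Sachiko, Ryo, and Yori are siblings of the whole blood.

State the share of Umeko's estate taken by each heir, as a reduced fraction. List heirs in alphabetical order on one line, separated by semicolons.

No spouse, descendants, or parent survives, so the estate passes to Umeko's siblings per stirpes.
Half-blood siblings count for one-half the weight of whole-blood siblings at the initial division.
Dividing 1 in proportion to weights (total weight 4): Emiko (weight 1/2) → 1/8; Sachiko (weight 1) → 1/4; Ryo (weight 1) → 1/4; Yori (weight 1) → 1/4; Akira (weight 1/2) → 1/8.
Emiko is living and takes 1/8.
Sachiko predeceased; the 1/4 allotted to Sachiko's branch passes to Sachiko's issue by representation.
The 1/4 is divided into 2 equal shares of 1/8 among Daichi, Satoshi.
Daichi is living and takes 1/8.
Satoshi is living and takes 1/8.
Ryo is living and takes 1/4.
Yori is living and takes 1/4.
Akira predeceased; the 1/8 allotted to Akira's branch passes to Akira's issue by representation.
Fumio's line is the sole branch at this level, so the full 1/8 passes to Fumio's issue by representation.
The 1/8 is divided into 3 equal shares of 1/24 among Kenji, Midori, Isamu.
Kenji is living and takes 1/24.
Midori is living and takes 1/24.
Isamu is living and takes 1/24.

Daichi 1/8; Emiko 1/8; Isamu 1/24; Kenji 1/24; Midori 1/24; Ryo 1/4; Satoshi 1/8; Yori 1/4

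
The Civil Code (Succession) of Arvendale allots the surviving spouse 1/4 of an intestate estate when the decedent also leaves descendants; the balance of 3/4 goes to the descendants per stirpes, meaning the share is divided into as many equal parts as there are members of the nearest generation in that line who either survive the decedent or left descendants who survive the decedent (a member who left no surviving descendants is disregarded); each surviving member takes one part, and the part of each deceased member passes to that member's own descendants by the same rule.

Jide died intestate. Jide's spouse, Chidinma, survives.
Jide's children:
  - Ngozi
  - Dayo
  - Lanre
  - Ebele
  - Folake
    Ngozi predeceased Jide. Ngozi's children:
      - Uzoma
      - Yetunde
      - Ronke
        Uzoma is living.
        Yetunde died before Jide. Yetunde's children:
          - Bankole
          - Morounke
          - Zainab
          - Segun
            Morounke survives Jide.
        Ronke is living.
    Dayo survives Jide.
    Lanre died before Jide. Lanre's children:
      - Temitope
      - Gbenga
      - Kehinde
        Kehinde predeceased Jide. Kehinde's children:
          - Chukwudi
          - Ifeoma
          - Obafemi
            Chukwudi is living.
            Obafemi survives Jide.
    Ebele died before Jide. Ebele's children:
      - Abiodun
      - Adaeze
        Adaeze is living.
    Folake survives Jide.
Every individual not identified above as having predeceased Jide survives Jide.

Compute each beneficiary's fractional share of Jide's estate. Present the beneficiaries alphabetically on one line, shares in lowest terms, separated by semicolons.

Chidinma, as surviving spouse, takes 1/4.
The remaining 3/4 passes to Jide's descendants per stirpes.
The 3/4 is divided into 5 equal shares of 3/20 among Ngozi, Dayo, Lanre, Ebele, Folake.
Ngozi predeceased; the 3/20 allotted to Ngozi's branch passes to Ngozi's issue by representation.
The 3/20 is divided into 3 equal shares of 1/20 among Uzoma, Yetunde, Ronke.
Uzoma is living and takes 1/20.
Yetunde predeceased; the 1/20 allotted to Yetunde's branch passes to Yetunde's issue by representation.
The 1/20 is divided into 4 equal shares of 1/80 among Bankole, Morounke, Zainab, Segun.
Bankole is living and takes 1/80.
Morounke is living and takes 1/80.
Zainab is living and takes 1/80.
Segun is living and takes 1/80.
Ronke is living and takes 1/20.
Dayo is living and takes 3/20.
Lanre predeceased; the 3/20 allotted to Lanre's branch passes to Lanre's issue by representation.
The 3/20 is divided into 3 equal shares of 1/20 among Temitope, Gbenga, Kehinde.
Temitope is living and takes 1/20.
Gbenga is living and takes 1/20.
Kehinde predeceased; the 1/20 allotted to Kehinde's branch passes to Kehinde's issue by representation.
The 1/20 is divided into 3 equal shares of 1/60 among Chukwudi, Ifeoma, Obafemi.
Chukwudi is living and takes 1/60.
Ifeoma is living and takes 1/60.
Obafemi is living and takes 1/60.
Ebele predeceased; the 3/20 allotted to Ebele's branch passes to Ebele's issue by representation.
The 3/20 is divided into 2 equal shares of 3/40 among Abiodun, Adaeze.
Abiodun is living and takes 3/40.
Adaeze is living and takes 3/40.
Folake is living and takes 3/20.

Abiodun 3/40; Adaeze 3/40; Bankole 1/80; Chidinma 1/4; Chukwudi 1/60; Dayo 3/20; Folake 3/20; Gbenga 1/20; Ifeoma 1/60; Morounke 1/80; Obafemi 1/60; Ronke 1/20; Segun 1/80; Temitope 1/20; Uzoma 1/20; Zainab 1/80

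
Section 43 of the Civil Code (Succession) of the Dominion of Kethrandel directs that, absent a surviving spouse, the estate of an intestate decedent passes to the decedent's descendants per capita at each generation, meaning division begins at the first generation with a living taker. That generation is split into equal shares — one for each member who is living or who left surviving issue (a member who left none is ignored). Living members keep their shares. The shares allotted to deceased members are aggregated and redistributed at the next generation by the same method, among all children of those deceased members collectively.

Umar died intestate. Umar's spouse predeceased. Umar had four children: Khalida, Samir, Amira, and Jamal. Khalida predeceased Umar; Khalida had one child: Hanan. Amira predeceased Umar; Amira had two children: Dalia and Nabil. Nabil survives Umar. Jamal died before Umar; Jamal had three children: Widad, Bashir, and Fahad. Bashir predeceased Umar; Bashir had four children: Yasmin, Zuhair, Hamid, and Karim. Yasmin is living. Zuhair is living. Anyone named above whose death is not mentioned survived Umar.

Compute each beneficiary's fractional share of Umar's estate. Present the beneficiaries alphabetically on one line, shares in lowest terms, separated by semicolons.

There is no surviving spouse, so the entire estate passes to Umar's descendants per capita at each generation.
At generation 1 (Khalida, Samir, Amira, Jamal) there are 4 shares of (1)/4 = 1/4 each.
Living: Samir — each takes 1/4.
Deceased: Khalida, Amira, and Jamal. Their combined 3/4 is pooled and carried to generation 2.
At generation 2 (Hanan, Dalia, Nabil, Widad, Bashir, Fahad) there are 6 shares of (3/4)/6 = 1/8 each.
Living: Hanan, Dalia, Nabil, Widad, and Fahad — each takes 1/8.
Deceased: Bashir. That 1/8 share is carried to generation 3.
At generation 3 (Yasmin, Zuhair, Hamid, Karim) there are 4 shares of (1/8)/4 = 1/32 each.
Living: Yasmin, Zuhair, Hamid, and Karim — each takes 1/32.

Dalia 1/8; Fahad 1/8; Hamid 1/32; Hanan 1/8; Karim 1/32; Nabil 1/8; Samir 1/4; Widad 1/8; Yasmin 1/32; Zuhair 1/32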